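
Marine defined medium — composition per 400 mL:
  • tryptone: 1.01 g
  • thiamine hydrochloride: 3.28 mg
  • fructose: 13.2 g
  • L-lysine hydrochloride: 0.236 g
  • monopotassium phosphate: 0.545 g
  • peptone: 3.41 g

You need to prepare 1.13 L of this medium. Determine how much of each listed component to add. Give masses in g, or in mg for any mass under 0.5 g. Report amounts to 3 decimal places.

Ratio of target to recipe volume: 1130 / 400 = 2.825.
tryptone: 1.01 g × (1130 mL / 400 mL) = 2.853 g
thiamine hydrochloride: 3.28 mg × (1130 mL / 400 mL) = 9.266 mg
fructose: 13.2 g × (1130 mL / 400 mL) = 37.290 g
L-lysine hydrochloride: 0.236 g × (1130 mL / 400 mL) = 0.667 g
monopotassium phosphate: 0.545 g × (1130 mL / 400 mL) = 1.540 g
peptone: 3.41 g × (1130 mL / 400 mL) = 9.633 g

tryptone 2.853 g; thiamine hydrochloride 9.266 mg; fructose 37.290 g; L-lysine hydrochloride 0.667 g; monopotassium phosphate 1.540 g; peptone 9.633 g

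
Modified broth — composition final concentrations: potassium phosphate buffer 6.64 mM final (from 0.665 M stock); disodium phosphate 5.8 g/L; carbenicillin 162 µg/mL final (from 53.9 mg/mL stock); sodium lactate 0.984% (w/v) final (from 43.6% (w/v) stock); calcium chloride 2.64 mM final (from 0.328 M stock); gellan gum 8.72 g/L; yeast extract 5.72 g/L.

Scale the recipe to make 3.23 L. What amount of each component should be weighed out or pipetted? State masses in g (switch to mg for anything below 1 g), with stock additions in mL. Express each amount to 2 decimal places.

Scale factor relative to 1 L: 3.23.
potassium phosphate buffer: dilute stock: 6.64 mM × 3230 mL ÷ 665 mM = 32.25 mL
disodium phosphate: 5.8 g/L × 3.23 L = 18.73 g
carbenicillin: dilute stock: 162 µg/mL × 3230 mL ÷ 53900 µg/mL = 9.71 mL
sodium lactate: C1V1 = C2V2 → 0.984% ÷ 43.6% × 3230 mL = 72.90 mL
calcium chloride: C1V1 = C2V2 → 2.64 mM × 3230 mL ÷ 328 mM = 26.00 mL
gellan gum: 8.72 g/L × 3.23 L = 28.17 g
yeast extract: 5.72 g/L × 3.23 L = 18.48 g

potassium phosphate buffer 32.25 mL; disodium phosphate 18.73 g; carbenicillin 9.71 mL; sodium lactate 72.90 mL; calcium chloride 26.00 mL; gellan gum 28.17 g; yeast extract 18.48 g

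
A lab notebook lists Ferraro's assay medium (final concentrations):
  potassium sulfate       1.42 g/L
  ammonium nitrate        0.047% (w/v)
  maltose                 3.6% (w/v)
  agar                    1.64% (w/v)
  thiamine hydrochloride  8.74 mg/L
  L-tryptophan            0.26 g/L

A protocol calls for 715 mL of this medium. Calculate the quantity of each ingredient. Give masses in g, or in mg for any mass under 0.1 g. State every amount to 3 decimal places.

potassium sulfate 1.015 g; ammonium nitrate 0.336 g; maltose 25.740 g; agar 11.726 g; thiamine hydrochloride 6.249 mg; L-tryptophan 0.186 g

Scale factor relative to 1 L: 0.715.
potassium sulfate: 1.42 g/L × 0.715 L = 1.015 g
ammonium nitrate: 0.047 g per 100 mL × 715 mL ÷ 100 = 0.336 g
maltose: 3.6% w/v = 36 g/L → 36 × 0.715 L = 25.740 g
agar: 1.64% w/v = 16.4 g/L → 16.4 × 0.715 L = 11.726 g
thiamine hydrochloride: 8.74 mg/L × 0.715 L = 6.249 mg
L-tryptophan: 0.26 g/L × 0.715 L = 0.186 g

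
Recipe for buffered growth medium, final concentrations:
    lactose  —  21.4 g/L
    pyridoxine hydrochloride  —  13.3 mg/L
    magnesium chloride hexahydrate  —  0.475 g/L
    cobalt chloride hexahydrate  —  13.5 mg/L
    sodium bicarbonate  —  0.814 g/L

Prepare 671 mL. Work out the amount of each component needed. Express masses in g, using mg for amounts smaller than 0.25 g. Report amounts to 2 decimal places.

lactose 14.36 g; pyridoxine hydrochloride 8.92 mg; magnesium chloride hexahydrate 0.32 g; cobalt chloride hexahydrate 9.06 mg; sodium bicarbonate 0.55 g

Working volume: 671 mL = 0.671 L.
lactose: 21.4 g/L × 0.671 L = 14.36 g
pyridoxine hydrochloride: 13.3 mg/L × 0.671 L = 8.92 mg
magnesium chloride hexahydrate: 0.475 g/L × 0.671 L = 0.32 g
cobalt chloride hexahydrate: 13.5 mg/L × 0.671 L = 9.06 mg
sodium bicarbonate: 0.814 g/L × 0.671 L = 0.55 g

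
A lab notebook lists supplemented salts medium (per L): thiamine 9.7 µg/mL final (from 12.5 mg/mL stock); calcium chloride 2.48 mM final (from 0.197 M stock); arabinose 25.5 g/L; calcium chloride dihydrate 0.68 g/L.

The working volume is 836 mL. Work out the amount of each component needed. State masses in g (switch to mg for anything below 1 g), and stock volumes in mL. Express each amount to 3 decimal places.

thiamine 0.649 mL; calcium chloride 10.524 mL; arabinose 21.318 g; calcium chloride dihydrate 568.480 mg

Scale factor relative to 1 L: 0.836.
thiamine: dilute stock: 9.7 µg/mL × 836 mL ÷ 12500 µg/mL = 0.649 mL
calcium chloride: dilute stock: 2.48 mM × 836 mL ÷ 197 mM = 10.524 mL
arabinose: 25.5 g/L × 0.836 L = 21.318 g
calcium chloride dihydrate: 0.68 g/L × 0.836 L = 0.56848 g = 568.480 mg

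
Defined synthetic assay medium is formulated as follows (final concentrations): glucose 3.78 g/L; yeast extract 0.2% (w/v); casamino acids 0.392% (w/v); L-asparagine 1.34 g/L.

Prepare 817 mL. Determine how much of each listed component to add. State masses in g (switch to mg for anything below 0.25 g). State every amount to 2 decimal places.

glucose 3.09 g; yeast extract 1.63 g; casamino acids 3.20 g; L-asparagine 1.09 g

Target volume = 817 mL = 0.817 L.
glucose: 3.78 g/L × 0.817 L = 3.09 g
yeast extract: 0.2 g per 100 mL × 817 mL ÷ 100 = 1.63 g
casamino acids: 0.392% w/v = 3.92 g/L → 3.92 × 0.817 L = 3.20 g
L-asparagine: 1.34 g/L × 0.817 L = 1.09 g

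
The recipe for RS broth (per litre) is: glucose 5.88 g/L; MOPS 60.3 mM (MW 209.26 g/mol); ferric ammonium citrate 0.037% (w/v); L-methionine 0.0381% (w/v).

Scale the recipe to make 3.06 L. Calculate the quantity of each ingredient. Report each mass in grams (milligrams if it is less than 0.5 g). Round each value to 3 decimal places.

Scale factor relative to 1 L: 3.06.
glucose: 5.88 g/L × 3.06 L = 17.993 g
MOPS: 60.3 mmol/L × 209.26 g/mol × 3.06 L ÷ 1000 = 38.612 g
ferric ammonium citrate: 0.037 g per 100 mL × 3060 mL ÷ 100 = 1.132 g
L-methionine: 0.0381 g per 100 mL × 3060 mL ÷ 100 = 1.166 g

glucose 17.993 g; MOPS 38.612 g; ferric ammonium citrate 1.132 g; L-methionine 1.166 g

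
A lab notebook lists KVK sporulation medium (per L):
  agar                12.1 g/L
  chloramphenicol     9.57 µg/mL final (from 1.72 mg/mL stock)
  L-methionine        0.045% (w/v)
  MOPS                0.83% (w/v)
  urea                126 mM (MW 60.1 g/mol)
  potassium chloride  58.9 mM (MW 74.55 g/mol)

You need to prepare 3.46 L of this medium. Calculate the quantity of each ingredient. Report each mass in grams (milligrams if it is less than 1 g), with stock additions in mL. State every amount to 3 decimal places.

Scale factor relative to 1 L: 3.46.
agar: 12.1 g/L × 3.46 L = 41.866 g
chloramphenicol: C1V1 = C2V2 → 9.57 µg/mL × 3460 mL ÷ 1720 µg/mL = 19.251 mL
L-methionine: 0.045% w/v = 0.45 g/L → 0.45 × 3.46 L = 1.557 g
MOPS: 0.83 g per 100 mL × 3460 mL ÷ 100 = 28.718 g
urea: 126 mmol/L × 60.1 g/mol × 3.46 L ÷ 1000 = 26.201 g
potassium chloride: 58.9 mmol/L × 74.55 g/mol × 3.46 L ÷ 1000 = 15.193 g

agar 41.866 g; chloramphenicol 19.251 mL; L-methionine 1.557 g; MOPS 28.718 g; urea 26.201 g; potassium chloride 15.193 g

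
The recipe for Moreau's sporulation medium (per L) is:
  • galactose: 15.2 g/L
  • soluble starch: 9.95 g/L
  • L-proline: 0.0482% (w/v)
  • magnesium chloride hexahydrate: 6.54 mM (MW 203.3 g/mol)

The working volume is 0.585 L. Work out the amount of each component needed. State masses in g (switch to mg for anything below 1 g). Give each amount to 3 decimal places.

galactose 8.892 g; soluble starch 5.821 g; L-proline 281.970 mg; magnesium chloride hexahydrate 777.805 mg

Working volume: 0.585 L.
galactose: 15.2 g/L × 0.585 L = 8.892 g
soluble starch: 9.95 g/L × 0.585 L = 5.821 g
L-proline: 0.0482% w/v = 0.482 g/L → 0.482 × 0.585 L = 0.28197 g = 281.970 mg
magnesium chloride hexahydrate: 6.54 mmol/L × 203.3 mg/mmol × 0.585 L = 777.805 mg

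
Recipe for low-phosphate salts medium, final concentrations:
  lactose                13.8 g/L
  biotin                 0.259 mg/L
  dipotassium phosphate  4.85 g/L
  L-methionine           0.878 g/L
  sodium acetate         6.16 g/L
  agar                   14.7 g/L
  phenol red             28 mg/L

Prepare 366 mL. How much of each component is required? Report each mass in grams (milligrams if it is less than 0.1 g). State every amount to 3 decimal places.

Working volume: 366 mL = 0.366 L.
lactose: 13.8 g/L × 0.366 L = 5.051 g
biotin: 0.259 mg/L × 0.366 L = 0.095 mg
dipotassium phosphate: 4.85 g/L × 0.366 L = 1.775 g
L-methionine: 0.878 g/L × 0.366 L = 0.321 g
sodium acetate: 6.16 g/L × 0.366 L = 2.255 g
agar: 14.7 g/L × 0.366 L = 5.380 g
phenol red: 28 mg/L × 0.366 L = 10.248 mg

lactose 5.051 g; biotin 0.095 mg; dipotassium phosphate 1.775 g; L-methionine 0.321 g; sodium acetate 2.255 g; agar 5.380 g; phenol red 10.248 mg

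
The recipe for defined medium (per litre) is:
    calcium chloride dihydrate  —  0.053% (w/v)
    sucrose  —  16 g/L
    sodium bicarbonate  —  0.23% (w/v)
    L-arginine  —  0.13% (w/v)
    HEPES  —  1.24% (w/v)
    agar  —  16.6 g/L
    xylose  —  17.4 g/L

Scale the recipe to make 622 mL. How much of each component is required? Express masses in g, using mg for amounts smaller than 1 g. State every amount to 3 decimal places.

calcium chloride dihydrate 329.660 mg; sucrose 9.952 g; sodium bicarbonate 1.431 g; L-arginine 808.600 mg; HEPES 7.713 g; agar 10.325 g; xylose 10.823 g

Working volume: 622 mL = 0.622 L.
calcium chloride dihydrate: 0.053% w/v = 0.53 g/L → 0.53 × 0.622 L = 0.32966 g = 329.660 mg
sucrose: 16 g/L × 0.622 L = 9.952 g
sodium bicarbonate: 0.23% w/v = 2.3 g/L → 2.3 × 0.622 L = 1.431 g
L-arginine: 0.13% w/v = 1.3 g/L → 1.3 × 0.622 L = 0.8086 g = 808.600 mg
HEPES: 1.24 g per 100 mL × 622 mL ÷ 100 = 7.713 g
agar: 16.6 g/L × 0.622 L = 10.325 g
xylose: 17.4 g/L × 0.622 L = 10.823 g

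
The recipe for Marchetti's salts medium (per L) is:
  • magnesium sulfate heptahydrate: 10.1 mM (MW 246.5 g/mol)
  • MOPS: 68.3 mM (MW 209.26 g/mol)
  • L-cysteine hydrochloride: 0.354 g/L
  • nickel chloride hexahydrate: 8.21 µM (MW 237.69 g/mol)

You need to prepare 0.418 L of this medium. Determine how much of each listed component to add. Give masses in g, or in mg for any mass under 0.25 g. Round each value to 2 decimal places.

Working volume: 0.418 L.
magnesium sulfate heptahydrate: 10.1 mmol/L × 246.5 g/mol × 0.418 L ÷ 1000 = 1.04 g
MOPS: 68.3 mmol/L × 209.26 g/mol × 0.418 L ÷ 1000 = 5.97 g
L-cysteine hydrochloride: 0.354 g/L × 0.418 L = 0.147972 g = 147.97 mg
nickel chloride hexahydrate: 8.21 µmol/L × 237.69 g/mol × 0.418 L ÷ 1000 = 0.82 mg

magnesium sulfate heptahydrate 1.04 g; MOPS 5.97 g; L-cysteine hydrochloride 147.97 mg; nickel chloride hexahydrate 0.82 mg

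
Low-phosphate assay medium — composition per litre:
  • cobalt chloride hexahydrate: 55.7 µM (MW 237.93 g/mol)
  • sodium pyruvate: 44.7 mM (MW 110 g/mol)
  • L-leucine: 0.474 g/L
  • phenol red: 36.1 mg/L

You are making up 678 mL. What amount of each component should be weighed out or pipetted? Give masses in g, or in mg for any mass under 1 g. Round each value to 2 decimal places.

cobalt chloride hexahydrate 8.99 mg; sodium pyruvate 3.33 g; L-leucine 321.37 mg; phenol red 24.48 mg

Target volume = 678 mL = 0.678 L.
cobalt chloride hexahydrate: 55.7 µmol/L × 237.93 g/mol × 0.678 L ÷ 1000 = 8.99 mg
sodium pyruvate: 44.7 mmol/L × 110 g/mol × 0.678 L ÷ 1000 = 3.33 g
L-leucine: 0.474 g/L × 0.678 L = 0.321372 g = 321.37 mg
phenol red: 36.1 mg/L × 0.678 L = 24.48 mg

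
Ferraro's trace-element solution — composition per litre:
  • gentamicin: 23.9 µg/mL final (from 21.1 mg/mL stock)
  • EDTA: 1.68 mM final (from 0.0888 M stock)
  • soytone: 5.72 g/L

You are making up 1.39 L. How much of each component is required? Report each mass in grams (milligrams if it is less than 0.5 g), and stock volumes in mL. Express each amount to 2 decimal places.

Working volume: 1.39 L.
gentamicin: V = C2·V2/C1 = 23.9 µg/mL × 1390 mL ÷ 21100 µg/mL = 1.57 mL
EDTA: C1V1 = C2V2 → 1.68 mM × 1390 mL ÷ 88.8 mM = 26.30 mL
soytone: 5.72 g/L × 1.39 L = 7.95 g

gentamicin 1.57 mL; EDTA 26.30 mL; soytone 7.95 g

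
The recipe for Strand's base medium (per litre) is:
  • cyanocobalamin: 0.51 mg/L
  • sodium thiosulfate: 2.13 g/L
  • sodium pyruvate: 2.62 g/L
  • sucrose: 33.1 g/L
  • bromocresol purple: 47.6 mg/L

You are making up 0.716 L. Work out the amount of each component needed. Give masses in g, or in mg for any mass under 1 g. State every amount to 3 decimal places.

Scale factor relative to 1 L: 0.716.
cyanocobalamin: 0.51 mg/L × 0.716 L = 0.365 mg
sodium thiosulfate: 2.13 g/L × 0.716 L = 1.525 g
sodium pyruvate: 2.62 g/L × 0.716 L = 1.876 g
sucrose: 33.1 g/L × 0.716 L = 23.700 g
bromocresol purple: 47.6 mg/L × 0.716 L = 34.082 mg

cyanocobalamin 0.365 mg; sodium thiosulfate 1.525 g; sodium pyruvate 1.876 g; sucrose 23.700 g; bromocresol purple 34.082 mg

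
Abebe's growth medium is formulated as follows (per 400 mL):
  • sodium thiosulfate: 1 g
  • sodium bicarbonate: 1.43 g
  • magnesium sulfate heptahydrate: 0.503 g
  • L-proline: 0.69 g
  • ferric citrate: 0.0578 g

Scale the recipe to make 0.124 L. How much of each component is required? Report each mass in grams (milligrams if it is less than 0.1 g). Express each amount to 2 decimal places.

Scale factor = 124 mL / 400 mL = 0.31.
sodium thiosulfate: 1 g × (124 mL / 400 mL) = 0.31 g
sodium bicarbonate: 1.43 g × (124 mL / 400 mL) = 0.44 g
magnesium sulfate heptahydrate: 0.503 g × (124 mL / 400 mL) = 0.16 g
L-proline: 0.69 g × (124 mL / 400 mL) = 0.21 g
ferric citrate: 0.0578 g × (124 mL / 400 mL) = 0.017918 g = 17.92 mg

sodium thiosulfate 0.31 g; sodium bicarbonate 0.44 g; magnesium sulfate heptahydrate 0.16 g; L-proline 0.21 g; ferric citrate 17.92 mg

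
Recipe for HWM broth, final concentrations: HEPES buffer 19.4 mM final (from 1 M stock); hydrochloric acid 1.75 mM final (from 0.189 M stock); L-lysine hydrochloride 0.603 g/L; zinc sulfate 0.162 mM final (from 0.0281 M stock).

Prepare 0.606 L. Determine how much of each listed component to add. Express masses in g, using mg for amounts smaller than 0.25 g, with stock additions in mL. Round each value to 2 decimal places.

Scale factor relative to 1 L: 0.606.
HEPES buffer: V = C2·V2/C1 = 19.4 mM × 606 mL ÷ 1000 mM = 11.76 mL
hydrochloric acid: V = C2·V2/C1 = 1.75 mM × 606 mL ÷ 189 mM = 5.61 mL
L-lysine hydrochloride: 0.603 g/L × 0.606 L = 0.37 g
zinc sulfate: V = C2·V2/C1 = 0.162 mM × 606 mL ÷ 28.1 mM = 3.49 mL

HEPES buffer 11.76 mL; hydrochloric acid 5.61 mL; L-lysine hydrochloride 0.37 g; zinc sulfate 3.49 mL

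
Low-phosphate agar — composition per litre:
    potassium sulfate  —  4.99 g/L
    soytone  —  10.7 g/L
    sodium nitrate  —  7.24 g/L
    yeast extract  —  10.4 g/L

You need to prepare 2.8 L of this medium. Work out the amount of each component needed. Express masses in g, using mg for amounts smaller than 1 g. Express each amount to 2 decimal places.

potassium sulfate 13.97 g; soytone 29.96 g; sodium nitrate 20.27 g; yeast extract 29.12 g

Working volume: 2.8 L.
potassium sulfate: 4.99 g/L × 2.8 L = 13.97 g
soytone: 10.7 g/L × 2.8 L = 29.96 g
sodium nitrate: 7.24 g/L × 2.8 L = 20.27 g
yeast extract: 10.4 g/L × 2.8 L = 29.12 g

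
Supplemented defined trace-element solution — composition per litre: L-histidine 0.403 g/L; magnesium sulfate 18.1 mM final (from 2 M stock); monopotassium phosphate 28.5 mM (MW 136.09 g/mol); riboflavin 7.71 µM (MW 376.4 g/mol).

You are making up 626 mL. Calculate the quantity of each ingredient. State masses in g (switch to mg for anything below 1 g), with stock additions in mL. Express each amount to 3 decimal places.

L-histidine 252.278 mg; magnesium sulfate 5.665 mL; monopotassium phosphate 2.428 g; riboflavin 1.817 mg

Working volume: 626 mL = 0.626 L.
L-histidine: 0.403 g/L × 0.626 L = 0.252278 g = 252.278 mg
magnesium sulfate: C1V1 = C2V2 → 18.1 mM × 626 mL ÷ 2000 mM = 5.665 mL
monopotassium phosphate: 28.5 mmol/L × 136.09 g/mol × 0.626 L ÷ 1000 = 2.428 g
riboflavin: 7.71 µmol/L × 376.4 g/mol × 0.626 L ÷ 1000 = 1.817 mg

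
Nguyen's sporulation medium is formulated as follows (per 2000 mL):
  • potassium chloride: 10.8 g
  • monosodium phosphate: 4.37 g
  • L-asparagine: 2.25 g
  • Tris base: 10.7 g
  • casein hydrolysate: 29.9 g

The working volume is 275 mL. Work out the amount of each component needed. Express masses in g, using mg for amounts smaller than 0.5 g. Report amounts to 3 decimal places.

potassium chloride 1.485 g; monosodium phosphate 0.601 g; L-asparagine 309.375 mg; Tris base 1.471 g; casein hydrolysate 4.111 g

Scale factor = 275 mL / 2000 mL = 0.1375.
potassium chloride: 10.8 g × (275 mL / 2000 mL) = 1.485 g
monosodium phosphate: 4.37 g × (275 mL / 2000 mL) = 0.601 g
L-asparagine: 2.25 g × (275 mL / 2000 mL) = 0.309375 g = 309.375 mg
Tris base: 10.7 g × (275 mL / 2000 mL) = 1.471 g
casein hydrolysate: 29.9 g × (275 mL / 2000 mL) = 4.111 g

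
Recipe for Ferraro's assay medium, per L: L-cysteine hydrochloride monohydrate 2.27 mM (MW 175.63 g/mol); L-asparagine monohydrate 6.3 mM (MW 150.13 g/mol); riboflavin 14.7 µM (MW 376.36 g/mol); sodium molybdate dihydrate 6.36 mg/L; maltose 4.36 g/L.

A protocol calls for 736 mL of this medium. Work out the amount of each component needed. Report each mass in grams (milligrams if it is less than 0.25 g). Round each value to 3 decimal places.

Scale factor relative to 1 L: 0.736.
L-cysteine hydrochloride monohydrate: 2.27 mmol/L × 175.63 g/mol × 0.736 L ÷ 1000 = 0.293 g
L-asparagine monohydrate: 6.3 mmol/L × 150.13 g/mol × 0.736 L ÷ 1000 = 0.696 g
riboflavin: 14.7 µmol/L × 376.36 g/mol × 0.736 L ÷ 1000 = 4.072 mg
sodium molybdate dihydrate: 6.36 mg/L × 0.736 L = 4.681 mg
maltose: 4.36 g/L × 0.736 L = 3.209 g

L-cysteine hydrochloride monohydrate 0.293 g; L-asparagine monohydrate 0.696 g; riboflavin 4.072 mg; sodium molybdate dihydrate 4.681 mg; maltose 3.209 g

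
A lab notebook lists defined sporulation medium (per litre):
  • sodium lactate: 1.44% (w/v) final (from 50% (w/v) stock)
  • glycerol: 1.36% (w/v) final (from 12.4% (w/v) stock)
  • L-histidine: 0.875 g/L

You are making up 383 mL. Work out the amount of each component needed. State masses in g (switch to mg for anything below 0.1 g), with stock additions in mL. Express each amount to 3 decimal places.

sodium lactate 11.030 mL; glycerol 42.006 mL; L-histidine 0.335 g

Scale factor relative to 1 L: 0.383.
sodium lactate: C1V1 = C2V2 → 1.44% ÷ 50% × 383 mL = 11.030 mL
glycerol: dilute stock: 1.36% ÷ 12.4% × 383 mL = 42.006 mL
L-histidine: 0.875 g/L × 0.383 L = 0.335 g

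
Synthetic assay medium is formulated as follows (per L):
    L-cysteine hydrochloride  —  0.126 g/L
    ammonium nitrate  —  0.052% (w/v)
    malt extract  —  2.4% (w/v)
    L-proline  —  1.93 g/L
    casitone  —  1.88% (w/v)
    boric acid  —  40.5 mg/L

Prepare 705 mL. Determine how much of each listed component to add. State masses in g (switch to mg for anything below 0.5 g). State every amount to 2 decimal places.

Working volume: 705 mL = 0.705 L.
L-cysteine hydrochloride: 0.126 g/L × 0.705 L = 0.08883 g = 88.83 mg
ammonium nitrate: 0.052% w/v = 0.52 g/L → 0.52 × 0.705 L = 0.3666 g = 366.60 mg
malt extract: 2.4% w/v = 24 g/L → 24 × 0.705 L = 16.92 g
L-proline: 1.93 g/L × 0.705 L = 1.36 g
casitone: 1.88 g per 100 mL × 705 mL ÷ 100 = 13.25 g
boric acid: 40.5 mg/L × 0.705 L = 28.55 mg

L-cysteine hydrochloride 88.83 mg; ammonium nitrate 366.60 mg; malt extract 16.92 g; L-proline 1.36 g; casitone 13.25 g; boric acid 28.55 mg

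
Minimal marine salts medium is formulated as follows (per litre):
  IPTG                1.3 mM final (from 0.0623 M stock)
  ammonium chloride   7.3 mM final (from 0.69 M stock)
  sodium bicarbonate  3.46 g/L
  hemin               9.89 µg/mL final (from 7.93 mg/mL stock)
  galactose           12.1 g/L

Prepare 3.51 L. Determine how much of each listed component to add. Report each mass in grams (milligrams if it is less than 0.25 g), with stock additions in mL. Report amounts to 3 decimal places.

IPTG 73.242 mL; ammonium chloride 37.135 mL; sodium bicarbonate 12.145 g; hemin 4.378 mL; galactose 42.471 g

Scale factor relative to 1 L: 3.51.
IPTG: dilute stock: 1.3 mM × 3510 mL ÷ 62.3 mM = 73.242 mL
ammonium chloride: V = C2·V2/C1 = 7.3 mM × 3510 mL ÷ 690 mM = 37.135 mL
sodium bicarbonate: 3.46 g/L × 3.51 L = 12.145 g
hemin: V = C2·V2/C1 = 9.89 µg/mL × 3510 mL ÷ 7930 µg/mL = 4.378 mL
galactose: 12.1 g/L × 3.51 L = 42.471 g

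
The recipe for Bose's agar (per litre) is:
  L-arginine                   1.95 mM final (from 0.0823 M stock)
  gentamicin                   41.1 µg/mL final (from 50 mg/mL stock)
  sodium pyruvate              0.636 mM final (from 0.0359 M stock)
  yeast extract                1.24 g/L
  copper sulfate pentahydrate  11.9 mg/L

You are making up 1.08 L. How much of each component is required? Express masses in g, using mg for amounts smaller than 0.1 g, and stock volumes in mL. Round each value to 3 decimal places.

Working volume: 1.08 L.
L-arginine: V = C2·V2/C1 = 1.95 mM × 1080 mL ÷ 82.3 mM = 25.589 mL
gentamicin: C1V1 = C2V2 → 41.1 µg/mL × 1080 mL ÷ 50000 µg/mL = 0.888 mL
sodium pyruvate: V = C2·V2/C1 = 0.636 mM × 1080 mL ÷ 35.9 mM = 19.133 mL
yeast extract: 1.24 g/L × 1.08 L = 1.339 g
copper sulfate pentahydrate: 11.9 mg/L × 1.08 L = 12.852 mg

L-arginine 25.589 mL; gentamicin 0.888 mL; sodium pyruvate 19.133 mL; yeast extract 1.339 g; copper sulfate pentahydrate 12.852 mg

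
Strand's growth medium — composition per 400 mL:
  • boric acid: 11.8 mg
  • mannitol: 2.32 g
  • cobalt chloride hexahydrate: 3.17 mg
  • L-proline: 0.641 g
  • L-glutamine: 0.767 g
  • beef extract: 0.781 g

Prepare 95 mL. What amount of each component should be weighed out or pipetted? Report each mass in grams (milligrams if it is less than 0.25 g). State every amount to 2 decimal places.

Scale factor = 95 mL / 400 mL = 0.2375.
boric acid: 11.8 mg × (95 mL / 400 mL) = 2.80 mg
mannitol: 2.32 g × (95 mL / 400 mL) = 0.55 g
cobalt chloride hexahydrate: 3.17 mg × (95 mL / 400 mL) = 0.75 mg
L-proline: 0.641 g × (95 mL / 400 mL) = 0.152237 g = 152.24 mg
L-glutamine: 0.767 g × (95 mL / 400 mL) = 0.182163 g = 182.16 mg
beef extract: 0.781 g × (95 mL / 400 mL) = 0.185487 g = 185.49 mg

boric acid 2.80 mg; mannitol 0.55 g; cobalt chloride hexahydrate 0.75 mg; L-proline 152.24 mg; L-glutamine 182.16 mg; beef extract 185.49 mg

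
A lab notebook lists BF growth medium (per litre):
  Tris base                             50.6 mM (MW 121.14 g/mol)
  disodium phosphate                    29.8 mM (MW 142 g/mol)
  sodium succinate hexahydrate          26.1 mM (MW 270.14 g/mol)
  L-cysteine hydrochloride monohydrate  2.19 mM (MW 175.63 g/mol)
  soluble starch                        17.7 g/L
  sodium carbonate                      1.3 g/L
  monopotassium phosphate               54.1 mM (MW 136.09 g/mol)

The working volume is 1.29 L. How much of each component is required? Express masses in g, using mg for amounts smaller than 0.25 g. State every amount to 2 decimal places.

Tris base 7.91 g; disodium phosphate 5.46 g; sodium succinate hexahydrate 9.10 g; L-cysteine hydrochloride monohydrate 0.50 g; soluble starch 22.83 g; sodium carbonate 1.68 g; monopotassium phosphate 9.50 g

Working volume: 1.29 L.
Tris base: 50.6 mmol/L × 121.14 g/mol × 1.29 L ÷ 1000 = 7.91 g
disodium phosphate: 29.8 mmol/L × 142 g/mol × 1.29 L ÷ 1000 = 5.46 g
sodium succinate hexahydrate: 26.1 mmol/L × 270.14 g/mol × 1.29 L ÷ 1000 = 9.10 g
L-cysteine hydrochloride monohydrate: 2.19 mmol/L × 175.63 g/mol × 1.29 L ÷ 1000 = 0.50 g
soluble starch: 17.7 g/L × 1.29 L = 22.83 g
sodium carbonate: 1.3 g/L × 1.29 L = 1.68 g
monopotassium phosphate: 54.1 mmol/L × 136.09 g/mol × 1.29 L ÷ 1000 = 9.50 g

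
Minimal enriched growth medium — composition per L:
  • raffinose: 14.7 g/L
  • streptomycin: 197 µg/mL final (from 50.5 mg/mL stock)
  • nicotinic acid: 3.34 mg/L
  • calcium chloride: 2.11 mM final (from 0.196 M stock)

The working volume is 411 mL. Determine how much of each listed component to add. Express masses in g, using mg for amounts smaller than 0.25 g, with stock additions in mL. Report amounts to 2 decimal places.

raffinose 6.04 g; streptomycin 1.60 mL; nicotinic acid 1.37 mg; calcium chloride 4.42 mL

Scale factor relative to 1 L: 0.411.
raffinose: 14.7 g/L × 0.411 L = 6.04 g
streptomycin: dilute stock: 197 µg/mL × 411 mL ÷ 50500 µg/mL = 1.60 mL
nicotinic acid: 3.34 mg/L × 0.411 L = 1.37 mg
calcium chloride: dilute stock: 2.11 mM × 411 mL ÷ 196 mM = 4.42 mL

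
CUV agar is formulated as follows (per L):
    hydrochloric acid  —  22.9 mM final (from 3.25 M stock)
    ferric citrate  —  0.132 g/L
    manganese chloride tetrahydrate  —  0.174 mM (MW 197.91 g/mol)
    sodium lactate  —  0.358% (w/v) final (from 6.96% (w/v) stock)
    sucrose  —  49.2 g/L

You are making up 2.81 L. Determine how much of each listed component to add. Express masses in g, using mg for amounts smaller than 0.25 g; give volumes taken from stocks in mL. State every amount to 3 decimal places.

hydrochloric acid 19.800 mL; ferric citrate 0.371 g; manganese chloride tetrahydrate 96.766 mg; sodium lactate 144.537 mL; sucrose 138.252 g

Working volume: 2.81 L.
hydrochloric acid: V = C2·V2/C1 = 22.9 mM × 2810 mL ÷ 3250 mM = 19.800 mL
ferric citrate: 0.132 g/L × 2.81 L = 0.371 g
manganese chloride tetrahydrate: 0.174 mmol/L × 197.91 mg/mmol × 2.81 L = 96.766 mg
sodium lactate: C1V1 = C2V2 → 0.358% ÷ 6.96% × 2810 mL = 144.537 mL
sucrose: 49.2 g/L × 2.81 L = 138.252 g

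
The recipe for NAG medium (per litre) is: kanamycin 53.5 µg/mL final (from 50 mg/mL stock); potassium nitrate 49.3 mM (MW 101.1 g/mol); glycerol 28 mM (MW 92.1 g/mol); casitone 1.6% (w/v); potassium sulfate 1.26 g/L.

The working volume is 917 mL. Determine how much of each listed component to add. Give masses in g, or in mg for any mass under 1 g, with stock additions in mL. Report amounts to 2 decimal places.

kanamycin 0.98 mL; potassium nitrate 4.57 g; glycerol 2.36 g; casitone 14.67 g; potassium sulfate 1.16 g

Working volume: 917 mL = 0.917 L.
kanamycin: dilute stock: 53.5 µg/mL × 917 mL ÷ 50000 µg/mL = 0.98 mL
potassium nitrate: 49.3 mmol/L × 101.1 g/mol × 0.917 L ÷ 1000 = 4.57 g
glycerol: 28 mmol/L × 92.1 g/mol × 0.917 L ÷ 1000 = 2.36 g
casitone: 1.6 g per 100 mL × 917 mL ÷ 100 = 14.67 g
potassium sulfate: 1.26 g/L × 0.917 L = 1.16 g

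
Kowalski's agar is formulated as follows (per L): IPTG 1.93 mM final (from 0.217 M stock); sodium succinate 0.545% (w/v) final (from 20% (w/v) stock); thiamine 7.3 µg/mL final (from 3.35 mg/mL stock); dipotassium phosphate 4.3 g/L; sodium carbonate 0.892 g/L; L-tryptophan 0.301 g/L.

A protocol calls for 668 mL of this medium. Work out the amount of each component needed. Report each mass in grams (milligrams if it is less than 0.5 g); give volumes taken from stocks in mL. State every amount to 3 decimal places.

Scale factor relative to 1 L: 0.668.
IPTG: V = C2·V2/C1 = 1.93 mM × 668 mL ÷ 217 mM = 5.941 mL
sodium succinate: V = C2·V2/C1 = 0.545% ÷ 20% × 668 mL = 18.203 mL
thiamine: V = C2·V2/C1 = 7.3 µg/mL × 668 mL ÷ 3350 µg/mL = 1.456 mL
dipotassium phosphate: 4.3 g/L × 0.668 L = 2.872 g
sodium carbonate: 0.892 g/L × 0.668 L = 0.596 g
L-tryptophan: 0.301 g/L × 0.668 L = 0.201068 g = 201.068 mg

IPTG 5.941 mL; sodium succinate 18.203 mL; thiamine 1.456 mL; dipotassium phosphate 2.872 g; sodium carbonate 0.596 g; L-tryptophan 201.068 mg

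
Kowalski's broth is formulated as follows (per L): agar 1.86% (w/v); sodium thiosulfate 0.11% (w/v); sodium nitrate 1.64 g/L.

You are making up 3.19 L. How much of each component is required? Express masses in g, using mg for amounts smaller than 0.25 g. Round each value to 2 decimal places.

agar 59.33 g; sodium thiosulfate 3.51 g; sodium nitrate 5.23 g

Working volume: 3.19 L.
agar: 1.86 g per 100 mL × 3190 mL ÷ 100 = 59.33 g
sodium thiosulfate: 0.11% w/v = 1.1 g/L → 1.1 × 3.19 L = 3.51 g
sodium nitrate: 1.64 g/L × 3.19 L = 5.23 g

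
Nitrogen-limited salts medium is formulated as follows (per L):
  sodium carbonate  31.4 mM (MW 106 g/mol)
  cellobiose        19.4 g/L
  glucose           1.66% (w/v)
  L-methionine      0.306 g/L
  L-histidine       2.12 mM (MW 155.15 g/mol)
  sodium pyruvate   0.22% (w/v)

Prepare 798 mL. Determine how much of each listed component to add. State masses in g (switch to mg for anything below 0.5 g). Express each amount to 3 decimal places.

sodium carbonate 2.656 g; cellobiose 15.481 g; glucose 13.247 g; L-methionine 244.188 mg; L-histidine 262.477 mg; sodium pyruvate 1.756 g

Scale factor relative to 1 L: 0.798.
sodium carbonate: 31.4 mmol/L × 106 g/mol × 0.798 L ÷ 1000 = 2.656 g
cellobiose: 19.4 g/L × 0.798 L = 15.481 g
glucose: 1.66% w/v = 16.6 g/L → 16.6 × 0.798 L = 13.247 g
L-methionine: 0.306 g/L × 0.798 L = 0.244188 g = 244.188 mg
L-histidine: 2.12 mmol/L × 155.15 mg/mmol × 0.798 L = 262.477 mg
sodium pyruvate: 0.22 g per 100 mL × 798 mL ÷ 100 = 1.756 g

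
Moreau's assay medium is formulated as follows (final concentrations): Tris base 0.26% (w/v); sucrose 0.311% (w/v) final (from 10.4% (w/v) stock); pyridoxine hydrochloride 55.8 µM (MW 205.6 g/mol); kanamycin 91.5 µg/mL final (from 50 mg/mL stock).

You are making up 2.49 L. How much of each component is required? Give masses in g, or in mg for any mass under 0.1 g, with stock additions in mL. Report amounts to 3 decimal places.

Tris base 6.474 g; sucrose 74.461 mL; pyridoxine hydrochloride 28.566 mg; kanamycin 4.557 mL

Scale factor relative to 1 L: 2.49.
Tris base: 0.26 g per 100 mL × 2490 mL ÷ 100 = 6.474 g
sucrose: V = C2·V2/C1 = 0.311% ÷ 10.4% × 2490 mL = 74.461 mL
pyridoxine hydrochloride: 55.8 µmol/L × 205.6 g/mol × 2.49 L ÷ 1000 = 28.566 mg
kanamycin: dilute stock: 91.5 µg/mL × 2490 mL ÷ 50000 µg/mL = 4.557 mL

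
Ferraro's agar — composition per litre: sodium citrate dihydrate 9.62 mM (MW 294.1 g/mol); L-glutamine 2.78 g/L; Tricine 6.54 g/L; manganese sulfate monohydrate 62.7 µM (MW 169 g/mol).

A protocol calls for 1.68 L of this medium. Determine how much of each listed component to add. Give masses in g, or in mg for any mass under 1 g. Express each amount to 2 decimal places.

Scale factor relative to 1 L: 1.68.
sodium citrate dihydrate: 9.62 mmol/L × 294.1 g/mol × 1.68 L ÷ 1000 = 4.75 g
L-glutamine: 2.78 g/L × 1.68 L = 4.67 g
Tricine: 6.54 g/L × 1.68 L = 10.99 g
manganese sulfate monohydrate: 62.7 µmol/L × 169 g/mol × 1.68 L ÷ 1000 = 17.80 mg

sodium citrate dihydrate 4.75 g; L-glutamine 4.67 g; Tricine 10.99 g; manganese sulfate monohydrate 17.80 mg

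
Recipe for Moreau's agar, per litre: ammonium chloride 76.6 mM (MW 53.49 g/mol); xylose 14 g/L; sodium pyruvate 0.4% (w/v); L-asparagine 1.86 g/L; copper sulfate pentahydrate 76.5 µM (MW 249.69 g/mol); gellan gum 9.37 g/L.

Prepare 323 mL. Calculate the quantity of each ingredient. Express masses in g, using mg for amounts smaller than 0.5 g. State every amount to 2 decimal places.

Working volume: 323 mL = 0.323 L.
ammonium chloride: 76.6 mmol/L × 53.49 g/mol × 0.323 L ÷ 1000 = 1.32 g
xylose: 14 g/L × 0.323 L = 4.52 g
sodium pyruvate: 0.4 g per 100 mL × 323 mL ÷ 100 = 1.29 g
L-asparagine: 1.86 g/L × 0.323 L = 0.60 g
copper sulfate pentahydrate: 76.5 µmol/L × 249.69 g/mol × 0.323 L ÷ 1000 = 6.17 mg
gellan gum: 9.37 g/L × 0.323 L = 3.03 g

ammonium chloride 1.32 g; xylose 4.52 g; sodium pyruvate 1.29 g; L-asparagine 0.60 g; copper sulfate pentahydrate 6.17 mg; gellan gum 3.03 g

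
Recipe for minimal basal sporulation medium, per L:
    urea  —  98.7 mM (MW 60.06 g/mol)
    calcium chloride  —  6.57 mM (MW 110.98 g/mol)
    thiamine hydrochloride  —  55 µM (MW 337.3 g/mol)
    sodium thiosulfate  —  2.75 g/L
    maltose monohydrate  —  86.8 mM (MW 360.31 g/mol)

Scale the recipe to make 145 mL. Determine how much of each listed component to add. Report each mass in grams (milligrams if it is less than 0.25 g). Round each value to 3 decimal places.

Scale factor relative to 1 L: 0.145.
urea: 98.7 mmol/L × 60.06 g/mol × 0.145 L ÷ 1000 = 0.860 g
calcium chloride: 6.57 mmol/L × 110.98 mg/mmol × 0.145 L = 105.725 mg
thiamine hydrochloride: 55 µmol/L × 337.3 g/mol × 0.145 L ÷ 1000 = 2.690 mg
sodium thiosulfate: 2.75 g/L × 0.145 L = 0.399 g
maltose monohydrate: 86.8 mmol/L × 360.31 g/mol × 0.145 L ÷ 1000 = 4.535 g

urea 0.860 g; calcium chloride 105.725 mg; thiamine hydrochloride 2.690 mg; sodium thiosulfate 0.399 g; maltose monohydrate 4.535 g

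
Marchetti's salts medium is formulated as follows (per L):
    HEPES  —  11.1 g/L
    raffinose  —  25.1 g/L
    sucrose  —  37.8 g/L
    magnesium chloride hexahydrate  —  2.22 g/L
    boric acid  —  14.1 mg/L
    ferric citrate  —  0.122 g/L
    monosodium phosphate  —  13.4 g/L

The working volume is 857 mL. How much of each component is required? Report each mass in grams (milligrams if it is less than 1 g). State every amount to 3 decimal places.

Target volume = 857 mL = 0.857 L.
HEPES: 11.1 g/L × 0.857 L = 9.513 g
raffinose: 25.1 g/L × 0.857 L = 21.511 g
sucrose: 37.8 g/L × 0.857 L = 32.395 g
magnesium chloride hexahydrate: 2.22 g/L × 0.857 L = 1.903 g
boric acid: 14.1 mg/L × 0.857 L = 12.084 mg
ferric citrate: 0.122 g/L × 0.857 L = 0.104554 g = 104.554 mg
monosodium phosphate: 13.4 g/L × 0.857 L = 11.484 g

HEPES 9.513 g; raffinose 21.511 g; sucrose 32.395 g; magnesium chloride hexahydrate 1.903 g; boric acid 12.084 mg; ferric citrate 104.554 mg; monosodium phosphate 11.484 g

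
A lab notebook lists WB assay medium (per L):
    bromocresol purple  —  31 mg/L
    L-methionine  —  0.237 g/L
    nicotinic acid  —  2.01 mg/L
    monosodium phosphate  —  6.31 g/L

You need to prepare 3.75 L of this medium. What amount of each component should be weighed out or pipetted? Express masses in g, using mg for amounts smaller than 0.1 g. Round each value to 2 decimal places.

bromocresol purple 0.12 g; L-methionine 0.89 g; nicotinic acid 7.54 mg; monosodium phosphate 23.66 g

Working volume: 3.75 L.
bromocresol purple: 31 mg/L × 3.75 L = 116.25 mg = 0.12 g
L-methionine: 0.237 g/L × 3.75 L = 0.89 g
nicotinic acid: 2.01 mg/L × 3.75 L = 7.54 mg
monosodium phosphate: 6.31 g/L × 3.75 L = 23.66 g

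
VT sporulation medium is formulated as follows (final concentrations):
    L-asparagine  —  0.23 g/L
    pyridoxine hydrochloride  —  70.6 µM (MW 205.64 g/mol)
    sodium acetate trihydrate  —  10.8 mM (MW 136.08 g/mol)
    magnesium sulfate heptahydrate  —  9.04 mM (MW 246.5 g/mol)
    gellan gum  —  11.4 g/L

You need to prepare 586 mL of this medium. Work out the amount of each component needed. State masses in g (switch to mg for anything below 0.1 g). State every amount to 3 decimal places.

L-asparagine 0.135 g; pyridoxine hydrochloride 8.508 mg; sodium acetate trihydrate 0.861 g; magnesium sulfate heptahydrate 1.306 g; gellan gum 6.680 g

Target volume = 586 mL = 0.586 L.
L-asparagine: 0.23 g/L × 0.586 L = 0.135 g
pyridoxine hydrochloride: 70.6 µmol/L × 205.64 g/mol × 0.586 L ÷ 1000 = 8.508 mg
sodium acetate trihydrate: 10.8 mmol/L × 136.08 g/mol × 0.586 L ÷ 1000 = 0.861 g
magnesium sulfate heptahydrate: 9.04 mmol/L × 246.5 g/mol × 0.586 L ÷ 1000 = 1.306 g
gellan gum: 11.4 g/L × 0.586 L = 6.680 g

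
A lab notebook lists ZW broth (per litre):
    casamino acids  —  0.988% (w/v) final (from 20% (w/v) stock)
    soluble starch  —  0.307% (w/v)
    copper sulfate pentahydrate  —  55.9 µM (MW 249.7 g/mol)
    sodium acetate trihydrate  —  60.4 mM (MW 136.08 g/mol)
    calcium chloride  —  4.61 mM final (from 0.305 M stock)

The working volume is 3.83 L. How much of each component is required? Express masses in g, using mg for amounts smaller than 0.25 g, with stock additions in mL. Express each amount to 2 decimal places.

casamino acids 189.20 mL; soluble starch 11.76 g; copper sulfate pentahydrate 53.46 mg; sodium acetate trihydrate 31.48 g; calcium chloride 57.89 mL

Scale factor relative to 1 L: 3.83.
casamino acids: C1V1 = C2V2 → 0.988% ÷ 20% × 3830 mL = 189.20 mL
soluble starch: 0.307% w/v = 3.07 g/L → 3.07 × 3.83 L = 11.76 g
copper sulfate pentahydrate: 55.9 µmol/L × 249.7 g/mol × 3.83 L ÷ 1000 = 53.46 mg
sodium acetate trihydrate: 60.4 mmol/L × 136.08 g/mol × 3.83 L ÷ 1000 = 31.48 g
calcium chloride: V = C2·V2/C1 = 4.61 mM × 3830 mL ÷ 305 mM = 57.89 mL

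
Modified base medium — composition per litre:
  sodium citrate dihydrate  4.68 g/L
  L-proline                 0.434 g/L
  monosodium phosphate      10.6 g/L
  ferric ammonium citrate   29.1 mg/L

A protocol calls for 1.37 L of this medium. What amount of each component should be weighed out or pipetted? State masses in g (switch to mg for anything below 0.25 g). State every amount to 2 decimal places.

sodium citrate dihydrate 6.41 g; L-proline 0.59 g; monosodium phosphate 14.52 g; ferric ammonium citrate 39.87 mg

Working volume: 1.37 L.
sodium citrate dihydrate: 4.68 g/L × 1.37 L = 6.41 g
L-proline: 0.434 g/L × 1.37 L = 0.59 g
monosodium phosphate: 10.6 g/L × 1.37 L = 14.52 g
ferric ammonium citrate: 29.1 mg/L × 1.37 L = 39.87 mg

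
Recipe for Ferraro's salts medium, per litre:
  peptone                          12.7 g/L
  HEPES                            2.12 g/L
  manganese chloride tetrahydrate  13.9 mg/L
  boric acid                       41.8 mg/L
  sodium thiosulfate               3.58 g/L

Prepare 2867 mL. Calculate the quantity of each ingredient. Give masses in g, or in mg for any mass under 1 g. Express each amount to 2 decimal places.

Scale factor relative to 1 L: 2.867.
peptone: 12.7 g/L × 2.867 L = 36.41 g
HEPES: 2.12 g/L × 2.867 L = 6.08 g
manganese chloride tetrahydrate: 13.9 mg/L × 2.867 L = 39.85 mg
boric acid: 41.8 mg/L × 2.867 L = 119.84 mg
sodium thiosulfate: 3.58 g/L × 2.867 L = 10.26 g

peptone 36.41 g; HEPES 6.08 g; manganese chloride tetrahydrate 39.85 mg; boric acid 119.84 mg; sodium thiosulfate 10.26 g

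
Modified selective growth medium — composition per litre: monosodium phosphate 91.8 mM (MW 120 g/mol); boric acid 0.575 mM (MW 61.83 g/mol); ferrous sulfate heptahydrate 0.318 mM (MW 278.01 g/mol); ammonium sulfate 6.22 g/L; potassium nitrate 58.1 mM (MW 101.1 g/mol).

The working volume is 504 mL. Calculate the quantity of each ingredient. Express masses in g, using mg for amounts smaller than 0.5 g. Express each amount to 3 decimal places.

Target volume = 504 mL = 0.504 L.
monosodium phosphate: 91.8 mmol/L × 120 g/mol × 0.504 L ÷ 1000 = 5.552 g
boric acid: 0.575 mmol/L × 61.83 mg/mmol × 0.504 L = 17.918 mg
ferrous sulfate heptahydrate: 0.318 mmol/L × 278.01 mg/mmol × 0.504 L = 44.557 mg
ammonium sulfate: 6.22 g/L × 0.504 L = 3.135 g
potassium nitrate: 58.1 mmol/L × 101.1 g/mol × 0.504 L ÷ 1000 = 2.960 g

monosodium phosphate 5.552 g; boric acid 17.918 mg; ferrous sulfate heptahydrate 44.557 mg; ammonium sulfate 3.135 g; potassium nitrate 2.960 g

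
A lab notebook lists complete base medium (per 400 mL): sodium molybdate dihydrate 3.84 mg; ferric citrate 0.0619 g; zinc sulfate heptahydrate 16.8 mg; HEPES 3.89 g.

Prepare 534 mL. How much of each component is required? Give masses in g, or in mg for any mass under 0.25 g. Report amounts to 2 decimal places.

Scale factor = 534 mL / 400 mL = 1.335.
sodium molybdate dihydrate: 3.84 mg × (534 mL / 400 mL) = 5.13 mg
ferric citrate: 0.0619 g × (534 mL / 400 mL) = 0.0826365 g = 82.64 mg
zinc sulfate heptahydrate: 16.8 mg × (534 mL / 400 mL) = 22.43 mg
HEPES: 3.89 g × (534 mL / 400 mL) = 5.19 g

sodium molybdate dihydrate 5.13 mg; ferric citrate 82.64 mg; zinc sulfate heptahydrate 22.43 mg; HEPES 5.19 g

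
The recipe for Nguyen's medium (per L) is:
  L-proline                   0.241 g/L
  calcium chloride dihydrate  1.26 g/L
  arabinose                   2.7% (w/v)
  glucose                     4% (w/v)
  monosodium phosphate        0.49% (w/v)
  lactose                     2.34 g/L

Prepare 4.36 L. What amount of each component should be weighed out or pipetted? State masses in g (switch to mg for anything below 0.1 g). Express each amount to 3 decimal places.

Working volume: 4.36 L.
L-proline: 0.241 g/L × 4.36 L = 1.051 g
calcium chloride dihydrate: 1.26 g/L × 4.36 L = 5.494 g
arabinose: 2.7% w/v = 27 g/L → 27 × 4.36 L = 117.720 g
glucose: 4% w/v = 40 g/L → 40 × 4.36 L = 174.400 g
monosodium phosphate: 0.49 g per 100 mL × 4360 mL ÷ 100 = 21.364 g
lactose: 2.34 g/L × 4.36 L = 10.202 g

L-proline 1.051 g; calcium chloride dihydrate 5.494 g; arabinose 117.720 g; glucose 174.400 g; monosodium phosphate 21.364 g; lactose 10.202 g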